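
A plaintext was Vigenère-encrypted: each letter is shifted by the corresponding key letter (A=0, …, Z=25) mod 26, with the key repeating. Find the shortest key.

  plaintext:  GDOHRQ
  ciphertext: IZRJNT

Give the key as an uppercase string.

CWD

  i= 0: I-G =  2 → C
  i= 1: Z-D = 22 → W
  i= 2: R-O =  3 → D
  i= 3: J-H =  2 → C
  i= 4: N-R = 22 → W
  i= 5: T-Q =  3 → D
  shifts repeat with period 3: CWD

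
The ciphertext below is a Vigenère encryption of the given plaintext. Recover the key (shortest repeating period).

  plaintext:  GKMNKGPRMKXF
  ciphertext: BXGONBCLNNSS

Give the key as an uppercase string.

VNUBD

  i= 0: B-G = 21 → V
  i= 1: X-K = 13 → N
  i= 2: G-M = 20 → U
  i= 3: O-N =  1 → B
  i= 4: N-K =  3 → D
  i= 5: B-G = 21 → V
  i= 6: C-P = 13 → N
  i= 7: L-R = 20 → U
  i= 8: N-M =  1 → B
  i= 9: N-K =  3 → D
  i=10: S-X = 21 → V
  i=11: S-F = 13 → N
  shifts repeat with period 5: VNUBD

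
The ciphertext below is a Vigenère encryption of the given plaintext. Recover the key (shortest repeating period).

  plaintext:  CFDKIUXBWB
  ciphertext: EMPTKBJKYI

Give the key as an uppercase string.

  i= 0: E-C =  2 → C
  i= 1: M-F =  7 → H
  i= 2: P-D = 12 → M
  i= 3: T-K =  9 → J
  i= 4: K-I =  2 → C
  i= 5: B-U =  7 → H
  i= 6: J-X = 12 → M
  i= 7: K-B =  9 → J
  i= 8: Y-W =  2 → C
  i= 9: I-B =  7 → H
  shifts repeat with period 4: CHMJ

CHMJ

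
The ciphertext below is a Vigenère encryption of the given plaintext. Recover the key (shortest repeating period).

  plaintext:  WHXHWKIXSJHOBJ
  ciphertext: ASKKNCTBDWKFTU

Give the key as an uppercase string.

ELNDRSL

  i= 0: A-W =  4 → E
  i= 1: S-H = 11 → L
  i= 2: K-X = 13 → N
  i= 3: K-H =  3 → D
  i= 4: N-W = 17 → R
  i= 5: C-K = 18 → S
  i= 6: T-I = 11 → L
  i= 7: B-X =  4 → E
  i= 8: D-S = 11 → L
  i= 9: W-J = 13 → N
  i=10: K-H =  3 → D
  i=11: F-O = 17 → R
  i=12: T-B = 18 → S
  i=13: U-J = 11 → L
  shifts repeat with period 7: ELNDRSL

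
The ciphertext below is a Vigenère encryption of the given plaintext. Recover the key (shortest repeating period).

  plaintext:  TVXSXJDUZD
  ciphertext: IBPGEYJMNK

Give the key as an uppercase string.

PGSOH

  i= 0: I-T = 15 → P
  i= 1: B-V =  6 → G
  i= 2: P-X = 18 → S
  i= 3: G-S = 14 → O
  i= 4: E-X =  7 → H
  i= 5: Y-J = 15 → P
  i= 6: J-D =  6 → G
  i= 7: M-U = 18 → S
  i= 8: N-Z = 14 → O
  i= 9: K-D =  7 → H
  shifts repeat with period 5: PGSOH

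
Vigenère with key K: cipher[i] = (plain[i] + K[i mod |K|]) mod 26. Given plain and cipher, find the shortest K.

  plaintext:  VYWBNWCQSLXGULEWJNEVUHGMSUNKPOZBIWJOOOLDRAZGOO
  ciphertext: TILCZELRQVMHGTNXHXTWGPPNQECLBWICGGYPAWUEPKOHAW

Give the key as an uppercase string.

  i= 0: T-V = 24 → Y
  i= 1: I-Y = 10 → K
  i= 2: L-W = 15 → P
  i= 3: C-B =  1 → B
  i= 4: Z-N = 12 → M
  i= 5: E-W =  8 → I
  i= 6: L-C =  9 → J
  i= 7: R-Q =  1 → B
  i= 8: Q-S = 24 → Y
  i= 9: V-L = 10 → K
  i=10: M-X = 15 → P
  i=11: H-G =  1 → B
  i=12: G-U = 12 → M
  i=13: T-L =  8 → I
  i=14: N-E =  9 → J
  i=15: X-W =  1 → B
  i=16: H-J = 24 → Y
  i=17: X-N = 10 → K
  i=18: T-E = 15 → P
  i=19: W-V =  1 → B
  i=20: G-U = 12 → M
  i=21: P-H =  8 → I
  i=22: P-G =  9 → J
  i=23: N-M =  1 → B
  i=24: Q-S = 24 → Y
  i=25: E-U = 10 → K
  i=26: C-N = 15 → P
  i=27: L-K =  1 → B
  i=28: B-P = 12 → M
  i=29: W-O =  8 → I
  i=30: I-Z =  9 → J
  i=31: C-B =  1 → B
  i=32: G-I = 24 → Y
  i=33: G-W = 10 → K
  i=34: Y-J = 15 → P
  i=35: P-O =  1 → B
  i=36: A-O = 12 → M
  i=37: W-O =  8 → I
  i=38: U-L =  9 → J
  i=39: E-D =  1 → B
  i=40: P-R = 24 → Y
  i=41: K-A = 10 → K
  i=42: O-Z = 15 → P
  i=43: H-G =  1 → B
  i=44: A-O = 12 → M
  i=45: W-O =  8 → I
  shifts repeat with period 8: YKPBMIJB

YKPBMIJB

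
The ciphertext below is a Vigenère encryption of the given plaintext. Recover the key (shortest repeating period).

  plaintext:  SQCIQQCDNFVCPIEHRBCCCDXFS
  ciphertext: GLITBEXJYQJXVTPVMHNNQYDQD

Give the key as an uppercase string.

  i= 0: G-S = 14 → O
  i= 1: L-Q = 21 → V
  i= 2: I-C =  6 → G
  i= 3: T-I = 11 → L
  i= 4: B-Q = 11 → L
  i= 5: E-Q = 14 → O
  i= 6: X-C = 21 → V
  i= 7: J-D =  6 → G
  i= 8: Y-N = 11 → L
  i= 9: Q-F = 11 → L
  i=10: J-V = 14 → O
  i=11: X-C = 21 → V
  i=12: V-P =  6 → G
  i=13: T-I = 11 → L
  i=14: P-E = 11 → L
  i=15: V-H = 14 → O
  i=16: M-R = 21 → V
  i=17: H-B =  6 → G
  i=18: N-C = 11 → L
  i=19: N-C = 11 → L
  i=20: Q-C = 14 → O
  i=21: Y-D = 21 → V
  i=22: D-X =  6 → G
  i=23: Q-F = 11 → L
  i=24: D-S = 11 → L
  shifts repeat with period 5: OVGLL

OVGLL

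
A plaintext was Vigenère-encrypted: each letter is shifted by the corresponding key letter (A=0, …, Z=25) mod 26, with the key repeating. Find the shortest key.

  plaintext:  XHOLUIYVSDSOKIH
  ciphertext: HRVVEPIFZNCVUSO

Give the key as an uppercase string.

  i= 0: H-X = 10 → K
  i= 1: R-H = 10 → K
  i= 2: V-O =  7 → H
  i= 3: V-L = 10 → K
  i= 4: E-U = 10 → K
  i= 5: P-I =  7 → H
  i= 6: I-Y = 10 → K
  i= 7: F-V = 10 → K
  i= 8: Z-S =  7 → H
  i= 9: N-D = 10 → K
  i=10: C-S = 10 → K
  i=11: V-O =  7 → H
  i=12: U-K = 10 → K
  i=13: S-I = 10 → K
  i=14: O-H =  7 → H
  shifts repeat with period 3: KKH

KKH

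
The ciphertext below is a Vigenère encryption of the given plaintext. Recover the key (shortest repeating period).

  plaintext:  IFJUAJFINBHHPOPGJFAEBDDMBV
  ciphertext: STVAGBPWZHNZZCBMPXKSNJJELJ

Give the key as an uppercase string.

  i= 0: S-I = 10 → K
  i= 1: T-F = 14 → O
  i= 2: V-J = 12 → M
  i= 3: A-U =  6 → G
  i= 4: G-A =  6 → G
  i= 5: B-J = 18 → S
  i= 6: P-F = 10 → K
  i= 7: W-I = 14 → O
  i= 8: Z-N = 12 → M
  i= 9: H-B =  6 → G
  i=10: N-H =  6 → G
  i=11: Z-H = 18 → S
  i=12: Z-P = 10 → K
  i=13: C-O = 14 → O
  i=14: B-P = 12 → M
  i=15: M-G =  6 → G
  i=16: P-J =  6 → G
  i=17: X-F = 18 → S
  i=18: K-A = 10 → K
  i=19: S-E = 14 → O
  i=20: N-B = 12 → M
  i=21: J-D =  6 → G
  i=22: J-D =  6 → G
  i=23: E-M = 18 → S
  i=24: L-B = 10 → K
  i=25: J-V = 14 → O
  shifts repeat with period 6: KOMGGS

KOMGGS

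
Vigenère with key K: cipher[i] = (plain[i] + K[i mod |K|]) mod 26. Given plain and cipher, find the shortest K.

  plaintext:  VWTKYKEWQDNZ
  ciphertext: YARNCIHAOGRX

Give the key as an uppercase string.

DEY

  i= 0: Y-V =  3 → D
  i= 1: A-W =  4 → E
  i= 2: R-T = 24 → Y
  i= 3: N-K =  3 → D
  i= 4: C-Y =  4 → E
  i= 5: I-K = 24 → Y
  i= 6: H-E =  3 → D
  i= 7: A-W =  4 → E
  i= 8: O-Q = 24 → Y
  i= 9: G-D =  3 → D
  i=10: R-N =  4 → E
  i=11: X-Z = 24 → Y
  shifts repeat with period 3: DEY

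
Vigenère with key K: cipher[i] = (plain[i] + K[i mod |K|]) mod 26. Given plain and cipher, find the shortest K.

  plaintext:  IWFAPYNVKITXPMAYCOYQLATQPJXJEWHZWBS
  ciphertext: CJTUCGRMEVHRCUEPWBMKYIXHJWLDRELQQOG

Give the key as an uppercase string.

  i= 0: C-I = 20 → U
  i= 1: J-W = 13 → N
  i= 2: T-F = 14 → O
  i= 3: U-A = 20 → U
  i= 4: C-P = 13 → N
  i= 5: G-Y =  8 → I
  i= 6: R-N =  4 → E
  i= 7: M-V = 17 → R
  i= 8: E-K = 20 → U
  i= 9: V-I = 13 → N
  i=10: H-T = 14 → O
  i=11: R-X = 20 → U
  i=12: C-P = 13 → N
  i=13: U-M =  8 → I
  i=14: E-A =  4 → E
  i=15: P-Y = 17 → R
  i=16: W-C = 20 → U
  i=17: B-O = 13 → N
  i=18: M-Y = 14 → O
  i=19: K-Q = 20 → U
  i=20: Y-L = 13 → N
  i=21: I-A =  8 → I
  i=22: X-T =  4 → E
  i=23: H-Q = 17 → R
  i=24: J-P = 20 → U
  i=25: W-J = 13 → N
  i=26: L-X = 14 → O
  i=27: D-J = 20 → U
  i=28: R-E = 13 → N
  i=29: E-W =  8 → I
  i=30: L-H =  4 → E
  i=31: Q-Z = 17 → R
  i=32: Q-W = 20 → U
  i=33: O-B = 13 → N
  i=34: G-S = 14 → O
  shifts repeat with period 8: UNOUNIER

UNOUNIER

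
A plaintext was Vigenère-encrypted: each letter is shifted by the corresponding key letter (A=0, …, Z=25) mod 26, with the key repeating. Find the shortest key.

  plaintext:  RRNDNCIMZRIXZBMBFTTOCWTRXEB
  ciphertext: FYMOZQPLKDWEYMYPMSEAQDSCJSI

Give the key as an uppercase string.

OHZLM

  i= 0: F-R = 14 → O
  i= 1: Y-R =  7 → H
  i= 2: M-N = 25 → Z
  i= 3: O-D = 11 → L
  i= 4: Z-N = 12 → M
  i= 5: Q-C = 14 → O
  i= 6: P-I =  7 → H
  i= 7: L-M = 25 → Z
  i= 8: K-Z = 11 → L
  i= 9: D-R = 12 → M
  i=10: W-I = 14 → O
  i=11: E-X =  7 → H
  i=12: Y-Z = 25 → Z
  i=13: M-B = 11 → L
  i=14: Y-M = 12 → M
  i=15: P-B = 14 → O
  i=16: M-F =  7 → H
  i=17: S-T = 25 → Z
  i=18: E-T = 11 → L
  i=19: A-O = 12 → M
  i=20: Q-C = 14 → O
  i=21: D-W =  7 → H
  i=22: S-T = 25 → Z
  i=23: C-R = 11 → L
  i=24: J-X = 12 → M
  i=25: S-E = 14 → O
  i=26: I-B =  7 → H
  shifts repeat with period 5: OHZLM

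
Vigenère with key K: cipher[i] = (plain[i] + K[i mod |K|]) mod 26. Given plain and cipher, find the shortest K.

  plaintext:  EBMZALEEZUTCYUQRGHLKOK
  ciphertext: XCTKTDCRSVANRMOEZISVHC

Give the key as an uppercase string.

  i= 0: X-E = 19 → T
  i= 1: C-B =  1 → B
  i= 2: T-M =  7 → H
  i= 3: K-Z = 11 → L
  i= 4: T-A = 19 → T
  i= 5: D-L = 18 → S
  i= 6: C-E = 24 → Y
  i= 7: R-E = 13 → N
  i= 8: S-Z = 19 → T
  i= 9: V-U =  1 → B
  i=10: A-T =  7 → H
  i=11: N-C = 11 → L
  i=12: R-Y = 19 → T
  i=13: M-U = 18 → S
  i=14: O-Q = 24 → Y
  i=15: E-R = 13 → N
  i=16: Z-G = 19 → T
  i=17: I-H =  1 → B
  i=18: S-L =  7 → H
  i=19: V-K = 11 → L
  i=20: H-O = 19 → T
  i=21: C-K = 18 → S
  shifts repeat with period 8: TBHLTSYN

TBHLTSYN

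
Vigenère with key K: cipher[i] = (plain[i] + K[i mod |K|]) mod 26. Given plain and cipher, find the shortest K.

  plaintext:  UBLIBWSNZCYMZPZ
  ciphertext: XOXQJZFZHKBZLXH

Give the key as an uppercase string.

DNMII

  i= 0: X-U =  3 → D
  i= 1: O-B = 13 → N
  i= 2: X-L = 12 → M
  i= 3: Q-I =  8 → I
  i= 4: J-B =  8 → I
  i= 5: Z-W =  3 → D
  i= 6: F-S = 13 → N
  i= 7: Z-N = 12 → M
  i= 8: H-Z =  8 → I
  i= 9: K-C =  8 → I
  i=10: B-Y =  3 → D
  i=11: Z-M = 13 → N
  i=12: L-Z = 12 → M
  i=13: X-P =  8 → I
  i=14: H-Z =  8 → I
  shifts repeat with period 5: DNMII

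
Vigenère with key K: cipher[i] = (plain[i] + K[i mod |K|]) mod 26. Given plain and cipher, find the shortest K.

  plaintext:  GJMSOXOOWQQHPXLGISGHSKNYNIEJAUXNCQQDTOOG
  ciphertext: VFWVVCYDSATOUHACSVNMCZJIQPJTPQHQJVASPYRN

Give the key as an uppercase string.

PWKDHFK

  i= 0: V-G = 15 → P
  i= 1: F-J = 22 → W
  i= 2: W-M = 10 → K
  i= 3: V-S =  3 → D
  i= 4: V-O =  7 → H
  i= 5: C-X =  5 → F
  i= 6: Y-O = 10 → K
  i= 7: D-O = 15 → P
  i= 8: S-W = 22 → W
  i= 9: A-Q = 10 → K
  i=10: T-Q =  3 → D
  i=11: O-H =  7 → H
  i=12: U-P =  5 → F
  i=13: H-X = 10 → K
  i=14: A-L = 15 → P
  i=15: C-G = 22 → W
  i=16: S-I = 10 → K
  i=17: V-S =  3 → D
  i=18: N-G =  7 → H
  i=19: M-H =  5 → F
  i=20: C-S = 10 → K
  i=21: Z-K = 15 → P
  i=22: J-N = 22 → W
  i=23: I-Y = 10 → K
  i=24: Q-N =  3 → D
  i=25: P-I =  7 → H
  i=26: J-E =  5 → F
  i=27: T-J = 10 → K
  i=28: P-A = 15 → P
  i=29: Q-U = 22 → W
  i=30: H-X = 10 → K
  i=31: Q-N =  3 → D
  i=32: J-C =  7 → H
  i=33: V-Q =  5 → F
  i=34: A-Q = 10 → K
  i=35: S-D = 15 → P
  i=36: P-T = 22 → W
  i=37: Y-O = 10 → K
  i=38: R-O =  3 → D
  i=39: N-G =  7 → H
  shifts repeat with period 7: PWKDHFK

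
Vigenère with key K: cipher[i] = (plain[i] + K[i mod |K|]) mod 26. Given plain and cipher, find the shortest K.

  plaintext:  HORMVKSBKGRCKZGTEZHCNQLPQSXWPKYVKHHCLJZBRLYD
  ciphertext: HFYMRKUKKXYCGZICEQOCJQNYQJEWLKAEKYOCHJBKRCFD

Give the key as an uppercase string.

  i= 0: H-H =  0 → A
  i= 1: F-O = 17 → R
  i= 2: Y-R =  7 → H
  i= 3: M-M =  0 → A
  i= 4: R-V = 22 → W
  i= 5: K-K =  0 → A
  i= 6: U-S =  2 → C
  i= 7: K-B =  9 → J
  i= 8: K-K =  0 → A
  i= 9: X-G = 17 → R
  i=10: Y-R =  7 → H
  i=11: C-C =  0 → A
  i=12: G-K = 22 → W
  i=13: Z-Z =  0 → A
  i=14: I-G =  2 → C
  i=15: C-T =  9 → J
  i=16: E-E =  0 → A
  i=17: Q-Z = 17 → R
  i=18: O-H =  7 → H
  i=19: C-C =  0 → A
  i=20: J-N = 22 → W
  i=21: Q-Q =  0 → A
  i=22: N-L =  2 → C
  i=23: Y-P =  9 → J
  i=24: Q-Q =  0 → A
  i=25: J-S = 17 → R
  i=26: E-X =  7 → H
  i=27: W-W =  0 → A
  i=28: L-P = 22 → W
  i=29: K-K =  0 → A
  i=30: A-Y =  2 → C
  i=31: E-V =  9 → J
  i=32: K-K =  0 → A
  i=33: Y-H = 17 → R
  i=34: O-H =  7 → H
  i=35: C-C =  0 → A
  i=36: H-L = 22 → W
  i=37: J-J =  0 → A
  i=38: B-Z =  2 → C
  i=39: K-B =  9 → J
  i=40: R-R =  0 → A
  i=41: C-L = 17 → R
  i=42: F-Y =  7 → H
  i=43: D-D =  0 → A
  shifts repeat with period 8: ARHAWACJ

ARHAWACJ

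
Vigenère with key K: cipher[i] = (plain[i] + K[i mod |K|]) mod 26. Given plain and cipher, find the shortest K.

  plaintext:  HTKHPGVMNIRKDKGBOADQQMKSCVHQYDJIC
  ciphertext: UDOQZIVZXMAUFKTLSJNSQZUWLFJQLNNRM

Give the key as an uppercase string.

NKEJKCA

  i= 0: U-H = 13 → N
  i= 1: D-T = 10 → K
  i= 2: O-K =  4 → E
  i= 3: Q-H =  9 → J
  i= 4: Z-P = 10 → K
  i= 5: I-G =  2 → C
  i= 6: V-V =  0 → A
  i= 7: Z-M = 13 → N
  i= 8: X-N = 10 → K
  i= 9: M-I =  4 → E
  i=10: A-R =  9 → J
  i=11: U-K = 10 → K
  i=12: F-D =  2 → C
  i=13: K-K =  0 → A
  i=14: T-G = 13 → N
  i=15: L-B = 10 → K
  i=16: S-O =  4 → E
  i=17: J-A =  9 → J
  i=18: N-D = 10 → K
  i=19: S-Q =  2 → C
  i=20: Q-Q =  0 → A
  i=21: Z-M = 13 → N
  i=22: U-K = 10 → K
  i=23: W-S =  4 → E
  i=24: L-C =  9 → J
  i=25: F-V = 10 → K
  i=26: J-H =  2 → C
  i=27: Q-Q =  0 → A
  i=28: L-Y = 13 → N
  i=29: N-D = 10 → K
  i=30: N-J =  4 → E
  i=31: R-I =  9 → J
  i=32: M-C = 10 → K
  shifts repeat with period 7: NKEJKCA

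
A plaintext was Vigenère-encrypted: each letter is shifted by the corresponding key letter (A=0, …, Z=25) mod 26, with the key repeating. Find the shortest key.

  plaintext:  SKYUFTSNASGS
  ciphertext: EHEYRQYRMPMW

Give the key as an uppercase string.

  i= 0: E-S = 12 → M
  i= 1: H-K = 23 → X
  i= 2: E-Y =  6 → G
  i= 3: Y-U =  4 → E
  i= 4: R-F = 12 → M
  i= 5: Q-T = 23 → X
  i= 6: Y-S =  6 → G
  i= 7: R-N =  4 → E
  i= 8: M-A = 12 → M
  i= 9: P-S = 23 → X
  i=10: M-G =  6 → G
  i=11: W-S =  4 → E
  shifts repeat with period 4: MXGE

MXGE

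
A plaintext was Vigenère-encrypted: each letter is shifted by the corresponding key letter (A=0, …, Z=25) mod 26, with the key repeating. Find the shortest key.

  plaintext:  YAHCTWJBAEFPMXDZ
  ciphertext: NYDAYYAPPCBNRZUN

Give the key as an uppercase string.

  i= 0: N-Y = 15 → P
  i= 1: Y-A = 24 → Y
  i= 2: D-H = 22 → W
  i= 3: A-C = 24 → Y
  i= 4: Y-T =  5 → F
  i= 5: Y-W =  2 → C
  i= 6: A-J = 17 → R
  i= 7: P-B = 14 → O
  i= 8: P-A = 15 → P
  i= 9: C-E = 24 → Y
  i=10: B-F = 22 → W
  i=11: N-P = 24 → Y
  i=12: R-M =  5 → F
  i=13: Z-X =  2 → C
  i=14: U-D = 17 → R
  i=15: N-Z = 14 → O
  shifts repeat with period 8: PYWYFCRO

PYWYFCRO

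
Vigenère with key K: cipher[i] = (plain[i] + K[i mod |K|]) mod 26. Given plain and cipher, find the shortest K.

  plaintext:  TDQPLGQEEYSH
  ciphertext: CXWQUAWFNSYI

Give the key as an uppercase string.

  i= 0: C-T =  9 → J
  i= 1: X-D = 20 → U
  i= 2: W-Q =  6 → G
  i= 3: Q-P =  1 → B
  i= 4: U-L =  9 → J
  i= 5: A-G = 20 → U
  i= 6: W-Q =  6 → G
  i= 7: F-E =  1 → B
  i= 8: N-E =  9 → J
  i= 9: S-Y = 20 → U
  i=10: Y-S =  6 → G
  i=11: I-H =  1 → B
  shifts repeat with period 4: JUGB

JUGB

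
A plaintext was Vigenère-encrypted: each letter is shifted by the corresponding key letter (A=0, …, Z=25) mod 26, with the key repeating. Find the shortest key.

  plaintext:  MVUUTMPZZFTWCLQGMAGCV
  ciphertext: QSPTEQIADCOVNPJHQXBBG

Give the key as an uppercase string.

  i= 0: Q-M =  4 → E
  i= 1: S-V = 23 → X
  i= 2: P-U = 21 → V
  i= 3: T-U = 25 → Z
  i= 4: E-T = 11 → L
  i= 5: Q-M =  4 → E
  i= 6: I-P = 19 → T
  i= 7: A-Z =  1 → B
  i= 8: D-Z =  4 → E
  i= 9: C-F = 23 → X
  i=10: O-T = 21 → V
  i=11: V-W = 25 → Z
  i=12: N-C = 11 → L
  i=13: P-L =  4 → E
  i=14: J-Q = 19 → T
  i=15: H-G =  1 → B
  i=16: Q-M =  4 → E
  i=17: X-A = 23 → X
  i=18: B-G = 21 → V
  i=19: B-C = 25 → Z
  i=20: G-V = 11 → L
  shifts repeat with period 8: EXVZLETB

EXVZLETB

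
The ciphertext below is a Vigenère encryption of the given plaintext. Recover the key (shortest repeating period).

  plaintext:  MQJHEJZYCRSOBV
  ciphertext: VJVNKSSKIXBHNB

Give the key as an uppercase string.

JTMGG

  i= 0: V-M =  9 → J
  i= 1: J-Q = 19 → T
  i= 2: V-J = 12 → M
  i= 3: N-H =  6 → G
  i= 4: K-E =  6 → G
  i= 5: S-J =  9 → J
  i= 6: S-Z = 19 → T
  i= 7: K-Y = 12 → M
  i= 8: I-C =  6 → G
  i= 9: X-R =  6 → G
  i=10: B-S =  9 → J
  i=11: H-O = 19 → T
  i=12: N-B = 12 → M
  i=13: B-V =  6 → G
  shifts repeat with period 5: JTMGG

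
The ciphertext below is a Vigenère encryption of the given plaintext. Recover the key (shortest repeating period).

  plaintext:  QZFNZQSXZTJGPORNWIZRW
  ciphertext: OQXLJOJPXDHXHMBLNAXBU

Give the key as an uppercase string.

YRSYK

  i= 0: O-Q = 24 → Y
  i= 1: Q-Z = 17 → R
  i= 2: X-F = 18 → S
  i= 3: L-N = 24 → Y
  i= 4: J-Z = 10 → K
  i= 5: O-Q = 24 → Y
  i= 6: J-S = 17 → R
  i= 7: P-X = 18 → S
  i= 8: X-Z = 24 → Y
  i= 9: D-T = 10 → K
  i=10: H-J = 24 → Y
  i=11: X-G = 17 → R
  i=12: H-P = 18 → S
  i=13: M-O = 24 → Y
  i=14: B-R = 10 → K
  i=15: L-N = 24 → Y
  i=16: N-W = 17 → R
  i=17: A-I = 18 → S
  i=18: X-Z = 24 → Y
  i=19: B-R = 10 → K
  i=20: U-W = 24 → Y
  shifts repeat with period 5: YRSYK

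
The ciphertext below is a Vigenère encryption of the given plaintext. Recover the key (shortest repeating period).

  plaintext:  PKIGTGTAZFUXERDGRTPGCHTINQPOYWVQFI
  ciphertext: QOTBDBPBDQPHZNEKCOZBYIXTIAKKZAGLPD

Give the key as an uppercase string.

BELVKVW

  i= 0: Q-P =  1 → B
  i= 1: O-K =  4 → E
  i= 2: T-I = 11 → L
  i= 3: B-G = 21 → V
  i= 4: D-T = 10 → K
  i= 5: B-G = 21 → V
  i= 6: P-T = 22 → W
  i= 7: B-A =  1 → B
  i= 8: D-Z =  4 → E
  i= 9: Q-F = 11 → L
  i=10: P-U = 21 → V
  i=11: H-X = 10 → K
  i=12: Z-E = 21 → V
  i=13: N-R = 22 → W
  i=14: E-D =  1 → B
  i=15: K-G =  4 → E
  i=16: C-R = 11 → L
  i=17: O-T = 21 → V
  i=18: Z-P = 10 → K
  i=19: B-G = 21 → V
  i=20: Y-C = 22 → W
  i=21: I-H =  1 → B
  i=22: X-T =  4 → E
  i=23: T-I = 11 → L
  i=24: I-N = 21 → V
  i=25: A-Q = 10 → K
  i=26: K-P = 21 → V
  i=27: K-O = 22 → W
  i=28: Z-Y =  1 → B
  i=29: A-W =  4 → E
  i=30: G-V = 11 → L
  i=31: L-Q = 21 → V
  i=32: P-F = 10 → K
  i=33: D-I = 21 → V
  shifts repeat with period 7: BELVKVW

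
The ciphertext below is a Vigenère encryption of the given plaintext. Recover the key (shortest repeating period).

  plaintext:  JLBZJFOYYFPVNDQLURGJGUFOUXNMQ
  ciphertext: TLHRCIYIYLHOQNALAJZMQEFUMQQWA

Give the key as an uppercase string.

  i= 0: T-J = 10 → K
  i= 1: L-L =  0 → A
  i= 2: H-B =  6 → G
  i= 3: R-Z = 18 → S
  i= 4: C-J = 19 → T
  i= 5: I-F =  3 → D
  i= 6: Y-O = 10 → K
  i= 7: I-Y = 10 → K
  i= 8: Y-Y =  0 → A
  i= 9: L-F =  6 → G
  i=10: H-P = 18 → S
  i=11: O-V = 19 → T
  i=12: Q-N =  3 → D
  i=13: N-D = 10 → K
  i=14: A-Q = 10 → K
  i=15: L-L =  0 → A
  i=16: A-U =  6 → G
  i=17: J-R = 18 → S
  i=18: Z-G = 19 → T
  i=19: M-J =  3 → D
  i=20: Q-G = 10 → K
  i=21: E-U = 10 → K
  i=22: F-F =  0 → A
  i=23: U-O =  6 → G
  i=24: M-U = 18 → S
  i=25: Q-X = 19 → T
  i=26: Q-N =  3 → D
  i=27: W-M = 10 → K
  i=28: A-Q = 10 → K
  shifts repeat with period 7: KAGSTDK

KAGSTDK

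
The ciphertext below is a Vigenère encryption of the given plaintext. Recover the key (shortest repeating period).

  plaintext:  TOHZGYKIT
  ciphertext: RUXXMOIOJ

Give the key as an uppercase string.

  i= 0: R-T = 24 → Y
  i= 1: U-O =  6 → G
  i= 2: X-H = 16 → Q
  i= 3: X-Z = 24 → Y
  i= 4: M-G =  6 → G
  i= 5: O-Y = 16 → Q
  i= 6: I-K = 24 → Y
  i= 7: O-I =  6 → G
  i= 8: J-T = 16 → Q
  shifts repeat with period 3: YGQ

YGQ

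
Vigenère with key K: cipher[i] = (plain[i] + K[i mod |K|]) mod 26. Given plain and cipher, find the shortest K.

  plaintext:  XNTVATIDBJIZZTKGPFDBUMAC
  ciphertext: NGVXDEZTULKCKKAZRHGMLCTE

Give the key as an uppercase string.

QTCCDLR

  i= 0: N-X = 16 → Q
  i= 1: G-N = 19 → T
  i= 2: V-T =  2 → C
  i= 3: X-V =  2 → C
  i= 4: D-A =  3 → D
  i= 5: E-T = 11 → L
  i= 6: Z-I = 17 → R
  i= 7: T-D = 16 → Q
  i= 8: U-B = 19 → T
  i= 9: L-J =  2 → C
  i=10: K-I =  2 → C
  i=11: C-Z =  3 → D
  i=12: K-Z = 11 → L
  i=13: K-T = 17 → R
  i=14: A-K = 16 → Q
  i=15: Z-G = 19 → T
  i=16: R-P =  2 → C
  i=17: H-F =  2 → C
  i=18: G-D =  3 → D
  i=19: M-B = 11 → L
  i=20: L-U = 17 → R
  i=21: C-M = 16 → Q
  i=22: T-A = 19 → T
  i=23: E-C =  2 → C
  shifts repeat with period 7: QTCCDLR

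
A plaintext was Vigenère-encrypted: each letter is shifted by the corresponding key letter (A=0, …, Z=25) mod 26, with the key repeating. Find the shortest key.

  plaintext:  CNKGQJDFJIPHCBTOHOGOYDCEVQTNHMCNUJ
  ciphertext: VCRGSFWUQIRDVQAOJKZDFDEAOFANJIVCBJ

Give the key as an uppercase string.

TPHACW

  i= 0: V-C = 19 → T
  i= 1: C-N = 15 → P
  i= 2: R-K =  7 → H
  i= 3: G-G =  0 → A
  i= 4: S-Q =  2 → C
  i= 5: F-J = 22 → W
  i= 6: W-D = 19 → T
  i= 7: U-F = 15 → P
  i= 8: Q-J =  7 → H
  i= 9: I-I =  0 → A
  i=10: R-P =  2 → C
  i=11: D-H = 22 → W
  i=12: V-C = 19 → T
  i=13: Q-B = 15 → P
  i=14: A-T =  7 → H
  i=15: O-O =  0 → A
  i=16: J-H =  2 → C
  i=17: K-O = 22 → W
  i=18: Z-G = 19 → T
  i=19: D-O = 15 → P
  i=20: F-Y =  7 → H
  i=21: D-D =  0 → A
  i=22: E-C =  2 → C
  i=23: A-E = 22 → W
  i=24: O-V = 19 → T
  i=25: F-Q = 15 → P
  i=26: A-T =  7 → H
  i=27: N-N =  0 → A
  i=28: J-H =  2 → C
  i=29: I-M = 22 → W
  i=30: V-C = 19 → T
  i=31: C-N = 15 → P
  i=32: B-U =  7 → H
  i=33: J-J =  0 → A
  shifts repeat with period 6: TPHACW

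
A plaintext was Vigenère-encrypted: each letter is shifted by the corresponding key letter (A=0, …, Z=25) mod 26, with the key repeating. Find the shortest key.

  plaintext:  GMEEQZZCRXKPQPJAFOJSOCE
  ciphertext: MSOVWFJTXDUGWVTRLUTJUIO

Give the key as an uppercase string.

GGKR

  i= 0: M-G =  6 → G
  i= 1: S-M =  6 → G
  i= 2: O-E = 10 → K
  i= 3: V-E = 17 → R
  i= 4: W-Q =  6 → G
  i= 5: F-Z =  6 → G
  i= 6: J-Z = 10 → K
  i= 7: T-C = 17 → R
  i= 8: X-R =  6 → G
  i= 9: D-X =  6 → G
  i=10: U-K = 10 → K
  i=11: G-P = 17 → R
  i=12: W-Q =  6 → G
  i=13: V-P =  6 → G
  i=14: T-J = 10 → K
  i=15: R-A = 17 → R
  i=16: L-F =  6 → G
  i=17: U-O =  6 → G
  i=18: T-J = 10 → K
  i=19: J-S = 17 → R
  i=20: U-O =  6 → G
  i=21: I-C =  6 → G
  i=22: O-E = 10 → K
  shifts repeat with period 4: GGKR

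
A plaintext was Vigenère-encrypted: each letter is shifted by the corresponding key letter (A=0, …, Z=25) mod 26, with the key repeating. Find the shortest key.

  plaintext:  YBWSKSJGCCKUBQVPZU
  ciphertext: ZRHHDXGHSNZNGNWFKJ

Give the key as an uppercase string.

BQLPTFX

  i= 0: Z-Y =  1 → B
  i= 1: R-B = 16 → Q
  i= 2: H-W = 11 → L
  i= 3: H-S = 15 → P
  i= 4: D-K = 19 → T
  i= 5: X-S =  5 → F
  i= 6: G-J = 23 → X
  i= 7: H-G =  1 → B
  i= 8: S-C = 16 → Q
  i= 9: N-C = 11 → L
  i=10: Z-K = 15 → P
  i=11: N-U = 19 → T
  i=12: G-B =  5 → F
  i=13: N-Q = 23 → X
  i=14: W-V =  1 → B
  i=15: F-P = 16 → Q
  i=16: K-Z = 11 → L
  i=17: J-U = 15 → P
  shifts repeat with period 7: BQLPTFX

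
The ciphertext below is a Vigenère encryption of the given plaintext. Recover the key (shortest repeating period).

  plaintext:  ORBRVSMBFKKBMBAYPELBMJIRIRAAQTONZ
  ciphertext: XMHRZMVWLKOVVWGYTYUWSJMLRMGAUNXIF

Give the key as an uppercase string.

  i= 0: X-O =  9 → J
  i= 1: M-R = 21 → V
  i= 2: H-B =  6 → G
  i= 3: R-R =  0 → A
  i= 4: Z-V =  4 → E
  i= 5: M-S = 20 → U
  i= 6: V-M =  9 → J
  i= 7: W-B = 21 → V
  i= 8: L-F =  6 → G
  i= 9: K-K =  0 → A
  i=10: O-K =  4 → E
  i=11: V-B = 20 → U
  i=12: V-M =  9 → J
  i=13: W-B = 21 → V
  i=14: G-A =  6 → G
  i=15: Y-Y =  0 → A
  i=16: T-P =  4 → E
  i=17: Y-E = 20 → U
  i=18: U-L =  9 → J
  i=19: W-B = 21 → V
  i=20: S-M =  6 → G
  i=21: J-J =  0 → A
  i=22: M-I =  4 → E
  i=23: L-R = 20 → U
  i=24: R-I =  9 → J
  i=25: M-R = 21 → V
  i=26: G-A =  6 → G
  i=27: A-A =  0 → A
  i=28: U-Q =  4 → E
  i=29: N-T = 20 → U
  i=30: X-O =  9 → J
  i=31: I-N = 21 → V
  i=32: F-Z =  6 → G
  shifts repeat with period 6: JVGAEU

JVGAEU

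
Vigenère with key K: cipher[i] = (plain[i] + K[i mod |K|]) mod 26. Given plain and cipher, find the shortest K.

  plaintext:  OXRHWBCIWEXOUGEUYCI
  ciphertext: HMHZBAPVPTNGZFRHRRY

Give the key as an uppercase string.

TPQSFZNN

  i= 0: H-O = 19 → T
  i= 1: M-X = 15 → P
  i= 2: H-R = 16 → Q
  i= 3: Z-H = 18 → S
  i= 4: B-W =  5 → F
  i= 5: A-B = 25 → Z
  i= 6: P-C = 13 → N
  i= 7: V-I = 13 → N
  i= 8: P-W = 19 → T
  i= 9: T-E = 15 → P
  i=10: N-X = 16 → Q
  i=11: G-O = 18 → S
  i=12: Z-U =  5 → F
  i=13: F-G = 25 → Z
  i=14: R-E = 13 → N
  i=15: H-U = 13 → N
  i=16: R-Y = 19 → T
  i=17: R-C = 15 → P
  i=18: Y-I = 16 → Q
  shifts repeat with period 8: TPQSFZNN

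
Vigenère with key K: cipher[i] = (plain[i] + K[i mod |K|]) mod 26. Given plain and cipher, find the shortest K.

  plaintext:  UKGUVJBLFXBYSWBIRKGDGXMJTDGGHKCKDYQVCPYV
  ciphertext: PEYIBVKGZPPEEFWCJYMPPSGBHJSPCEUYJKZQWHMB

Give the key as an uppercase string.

VUSOGMJ

  i= 0: P-U = 21 → V
  i= 1: E-K = 20 → U
  i= 2: Y-G = 18 → S
  i= 3: I-U = 14 → O
  i= 4: B-V =  6 → G
  i= 5: V-J = 12 → M
  i= 6: K-B =  9 → J
  i= 7: G-L = 21 → V
  i= 8: Z-F = 20 → U
  i= 9: P-X = 18 → S
  i=10: P-B = 14 → O
  i=11: E-Y =  6 → G
  i=12: E-S = 12 → M
  i=13: F-W =  9 → J
  i=14: W-B = 21 → V
  i=15: C-I = 20 → U
  i=16: J-R = 18 → S
  i=17: Y-K = 14 → O
  i=18: M-G =  6 → G
  i=19: P-D = 12 → M
  i=20: P-G =  9 → J
  i=21: S-X = 21 → V
  i=22: G-M = 20 → U
  i=23: B-J = 18 → S
  i=24: H-T = 14 → O
  i=25: J-D =  6 → G
  i=26: S-G = 12 → M
  i=27: P-G =  9 → J
  i=28: C-H = 21 → V
  i=29: E-K = 20 → U
  i=30: U-C = 18 → S
  i=31: Y-K = 14 → O
  i=32: J-D =  6 → G
  i=33: K-Y = 12 → M
  i=34: Z-Q =  9 → J
  i=35: Q-V = 21 → V
  i=36: W-C = 20 → U
  i=37: H-P = 18 → S
  i=38: M-Y = 14 → O
  i=39: B-V =  6 → G
  shifts repeat with period 7: VUSOGMJ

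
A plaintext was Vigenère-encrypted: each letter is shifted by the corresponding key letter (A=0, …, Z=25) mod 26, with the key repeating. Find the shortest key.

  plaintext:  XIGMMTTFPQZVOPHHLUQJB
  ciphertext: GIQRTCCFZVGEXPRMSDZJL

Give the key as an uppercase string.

JAKFHJ

  i= 0: G-X =  9 → J
  i= 1: I-I =  0 → A
  i= 2: Q-G = 10 → K
  i= 3: R-M =  5 → F
  i= 4: T-M =  7 → H
  i= 5: C-T =  9 → J
  i= 6: C-T =  9 → J
  i= 7: F-F =  0 → A
  i= 8: Z-P = 10 → K
  i= 9: V-Q =  5 → F
  i=10: G-Z =  7 → H
  i=11: E-V =  9 → J
  i=12: X-O =  9 → J
  i=13: P-P =  0 → A
  i=14: R-H = 10 → K
  i=15: M-H =  5 → F
  i=16: S-L =  7 → H
  i=17: D-U =  9 → J
  i=18: Z-Q =  9 → J
  i=19: J-J =  0 → A
  i=20: L-B = 10 → K
  shifts repeat with period 6: JAKFHJ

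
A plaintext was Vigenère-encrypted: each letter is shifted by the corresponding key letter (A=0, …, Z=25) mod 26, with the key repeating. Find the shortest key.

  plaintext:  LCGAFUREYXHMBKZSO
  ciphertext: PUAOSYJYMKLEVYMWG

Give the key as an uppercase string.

ESUON

  i= 0: P-L =  4 → E
  i= 1: U-C = 18 → S
  i= 2: A-G = 20 → U
  i= 3: O-A = 14 → O
  i= 4: S-F = 13 → N
  i= 5: Y-U =  4 → E
  i= 6: J-R = 18 → S
  i= 7: Y-E = 20 → U
  i= 8: M-Y = 14 → O
  i= 9: K-X = 13 → N
  i=10: L-H =  4 → E
  i=11: E-M = 18 → S
  i=12: V-B = 20 → U
  i=13: Y-K = 14 → O
  i=14: M-Z = 13 → N
  i=15: W-S =  4 → E
  i=16: G-O = 18 → S
  shifts repeat with period 5: ESUON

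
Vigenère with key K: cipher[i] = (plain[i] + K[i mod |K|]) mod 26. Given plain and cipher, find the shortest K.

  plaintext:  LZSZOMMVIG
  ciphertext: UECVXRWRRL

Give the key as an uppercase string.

JFKW

  i= 0: U-L =  9 → J
  i= 1: E-Z =  5 → F
  i= 2: C-S = 10 → K
  i= 3: V-Z = 22 → W
  i= 4: X-O =  9 → J
  i= 5: R-M =  5 → F
  i= 6: W-M = 10 → K
  i= 7: R-V = 22 → W
  i= 8: R-I =  9 → J
  i= 9: L-G =  5 → F
  shifts repeat with period 4: JFKW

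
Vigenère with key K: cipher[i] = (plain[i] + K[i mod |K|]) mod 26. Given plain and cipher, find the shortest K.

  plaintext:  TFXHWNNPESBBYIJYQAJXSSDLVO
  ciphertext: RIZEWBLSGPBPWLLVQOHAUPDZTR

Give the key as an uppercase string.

  i= 0: R-T = 24 → Y
  i= 1: I-F =  3 → D
  i= 2: Z-X =  2 → C
  i= 3: E-H = 23 → X
  i= 4: W-W =  0 → A
  i= 5: B-N = 14 → O
  i= 6: L-N = 24 → Y
  i= 7: S-P =  3 → D
  i= 8: G-E =  2 → C
  i= 9: P-S = 23 → X
  i=10: B-B =  0 → A
  i=11: P-B = 14 → O
  i=12: W-Y = 24 → Y
  i=13: L-I =  3 → D
  i=14: L-J =  2 → C
  i=15: V-Y = 23 → X
  i=16: Q-Q =  0 → A
  i=17: O-A = 14 → O
  i=18: H-J = 24 → Y
  i=19: A-X =  3 → D
  i=20: U-S =  2 → C
  i=21: P-S = 23 → X
  i=22: D-D =  0 → A
  i=23: Z-L = 14 → O
  i=24: T-V = 24 → Y
  i=25: R-O =  3 → D
  shifts repeat with period 6: YDCXAO

YDCXAO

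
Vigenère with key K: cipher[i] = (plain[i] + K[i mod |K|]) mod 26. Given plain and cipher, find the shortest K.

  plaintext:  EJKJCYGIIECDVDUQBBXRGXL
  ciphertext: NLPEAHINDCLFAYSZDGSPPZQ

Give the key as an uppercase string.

JCFVY

  i= 0: N-E =  9 → J
  i= 1: L-J =  2 → C
  i= 2: P-K =  5 → F
  i= 3: E-J = 21 → V
  i= 4: A-C = 24 → Y
  i= 5: H-Y =  9 → J
  i= 6: I-G =  2 → C
  i= 7: N-I =  5 → F
  i= 8: D-I = 21 → V
  i= 9: C-E = 24 → Y
  i=10: L-C =  9 → J
  i=11: F-D =  2 → C
  i=12: A-V =  5 → F
  i=13: Y-D = 21 → V
  i=14: S-U = 24 → Y
  i=15: Z-Q =  9 → J
  i=16: D-B =  2 → C
  i=17: G-B =  5 → F
  i=18: S-X = 21 → V
  i=19: P-R = 24 → Y
  i=20: P-G =  9 → J
  i=21: Z-X =  2 → C
  i=22: Q-L =  5 → F
  shifts repeat with period 5: JCFVY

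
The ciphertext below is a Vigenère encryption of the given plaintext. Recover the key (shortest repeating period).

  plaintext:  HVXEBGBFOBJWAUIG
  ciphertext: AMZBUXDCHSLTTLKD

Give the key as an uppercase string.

TRCX

  i= 0: A-H = 19 → T
  i= 1: M-V = 17 → R
  i= 2: Z-X =  2 → C
  i= 3: B-E = 23 → X
  i= 4: U-B = 19 → T
  i= 5: X-G = 17 → R
  i= 6: D-B =  2 → C
  i= 7: C-F = 23 → X
  i= 8: H-O = 19 → T
  i= 9: S-B = 17 → R
  i=10: L-J =  2 → C
  i=11: T-W = 23 → X
  i=12: T-A = 19 → T
  i=13: L-U = 17 → R
  i=14: K-I =  2 → C
  i=15: D-G = 23 → X
  shifts repeat with period 4: TRCX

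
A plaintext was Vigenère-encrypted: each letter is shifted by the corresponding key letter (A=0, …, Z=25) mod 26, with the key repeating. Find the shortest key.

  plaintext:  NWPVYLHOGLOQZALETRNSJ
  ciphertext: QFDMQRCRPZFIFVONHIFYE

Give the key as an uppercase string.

  i= 0: Q-N =  3 → D
  i= 1: F-W =  9 → J
  i= 2: D-P = 14 → O
  i= 3: M-V = 17 → R
  i= 4: Q-Y = 18 → S
  i= 5: R-L =  6 → G
  i= 6: C-H = 21 → V
  i= 7: R-O =  3 → D
  i= 8: P-G =  9 → J
  i= 9: Z-L = 14 → O
  i=10: F-O = 17 → R
  i=11: I-Q = 18 → S
  i=12: F-Z =  6 → G
  i=13: V-A = 21 → V
  i=14: O-L =  3 → D
  i=15: N-E =  9 → J
  i=16: H-T = 14 → O
  i=17: I-R = 17 → R
  i=18: F-N = 18 → S
  i=19: Y-S =  6 → G
  i=20: E-J = 21 → V
  shifts repeat with period 7: DJORSGV

DJORSGV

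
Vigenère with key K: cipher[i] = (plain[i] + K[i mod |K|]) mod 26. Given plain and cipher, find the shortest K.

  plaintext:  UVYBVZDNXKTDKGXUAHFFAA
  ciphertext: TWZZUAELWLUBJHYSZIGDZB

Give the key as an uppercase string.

  i= 0: T-U = 25 → Z
  i= 1: W-V =  1 → B
  i= 2: Z-Y =  1 → B
  i= 3: Z-B = 24 → Y
  i= 4: U-V = 25 → Z
  i= 5: A-Z =  1 → B
  i= 6: E-D =  1 → B
  i= 7: L-N = 24 → Y
  i= 8: W-X = 25 → Z
  i= 9: L-K =  1 → B
  i=10: U-T =  1 → B
  i=11: B-D = 24 → Y
  i=12: J-K = 25 → Z
  i=13: H-G =  1 → B
  i=14: Y-X =  1 → B
  i=15: S-U = 24 → Y
  i=16: Z-A = 25 → Z
  i=17: I-H =  1 → B
  i=18: G-F =  1 → B
  i=19: D-F = 24 → Y
  i=20: Z-A = 25 → Z
  i=21: B-A =  1 → B
  shifts repeat with period 4: ZBBY

ZBBY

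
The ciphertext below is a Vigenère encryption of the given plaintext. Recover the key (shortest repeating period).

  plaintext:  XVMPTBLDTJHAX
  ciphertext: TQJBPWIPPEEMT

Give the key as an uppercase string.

  i= 0: T-X = 22 → W
  i= 1: Q-V = 21 → V
  i= 2: J-M = 23 → X
  i= 3: B-P = 12 → M
  i= 4: P-T = 22 → W
  i= 5: W-B = 21 → V
  i= 6: I-L = 23 → X
  i= 7: P-D = 12 → M
  i= 8: P-T = 22 → W
  i= 9: E-J = 21 → V
  i=10: E-H = 23 → X
  i=11: M-A = 12 → M
  i=12: T-X = 22 → W
  shifts repeat with period 4: WVXM

WVXM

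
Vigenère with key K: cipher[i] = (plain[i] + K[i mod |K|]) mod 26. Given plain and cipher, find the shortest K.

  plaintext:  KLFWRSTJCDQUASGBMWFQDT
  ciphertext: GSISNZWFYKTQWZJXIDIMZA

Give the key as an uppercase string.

WHDW

  i= 0: G-K = 22 → W
  i= 1: S-L =  7 → H
  i= 2: I-F =  3 → D
  i= 3: S-W = 22 → W
  i= 4: N-R = 22 → W
  i= 5: Z-S =  7 → H
  i= 6: W-T =  3 → D
  i= 7: F-J = 22 → W
  i= 8: Y-C = 22 → W
  i= 9: K-D =  7 → H
  i=10: T-Q =  3 → D
  i=11: Q-U = 22 → W
  i=12: W-A = 22 → W
  i=13: Z-S =  7 → H
  i=14: J-G =  3 → D
  i=15: X-B = 22 → W
  i=16: I-M = 22 → W
  i=17: D-W =  7 → H
  i=18: I-F =  3 → D
  i=19: M-Q = 22 → W
  i=20: Z-D = 22 → W
  i=21: A-T =  7 → H
  shifts repeat with period 4: WHDW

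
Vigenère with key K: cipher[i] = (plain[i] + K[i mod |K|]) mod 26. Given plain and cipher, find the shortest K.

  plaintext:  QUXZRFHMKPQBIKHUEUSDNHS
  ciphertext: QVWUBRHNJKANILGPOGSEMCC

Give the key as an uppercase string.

ABZVKM

  i= 0: Q-Q =  0 → A
  i= 1: V-U =  1 → B
  i= 2: W-X = 25 → Z
  i= 3: U-Z = 21 → V
  i= 4: B-R = 10 → K
  i= 5: R-F = 12 → M
  i= 6: H-H =  0 → A
  i= 7: N-M =  1 → B
  i= 8: J-K = 25 → Z
  i= 9: K-P = 21 → V
  i=10: A-Q = 10 → K
  i=11: N-B = 12 → M
  i=12: I-I =  0 → A
  i=13: L-K =  1 → B
  i=14: G-H = 25 → Z
  i=15: P-U = 21 → V
  i=16: O-E = 10 → K
  i=17: G-U = 12 → M
  i=18: S-S =  0 → A
  i=19: E-D =  1 → B
  i=20: M-N = 25 → Z
  i=21: C-H = 21 → V
  i=22: C-S = 10 → K
  shifts repeat with period 6: ABZVKM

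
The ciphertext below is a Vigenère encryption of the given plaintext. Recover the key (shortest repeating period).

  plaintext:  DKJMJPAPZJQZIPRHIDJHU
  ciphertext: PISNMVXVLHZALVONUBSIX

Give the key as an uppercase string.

  i= 0: P-D = 12 → M
  i= 1: I-K = 24 → Y
  i= 2: S-J =  9 → J
  i= 3: N-M =  1 → B
  i= 4: M-J =  3 → D
  i= 5: V-P =  6 → G
  i= 6: X-A = 23 → X
  i= 7: V-P =  6 → G
  i= 8: L-Z = 12 → M
  i= 9: H-J = 24 → Y
  i=10: Z-Q =  9 → J
  i=11: A-Z =  1 → B
  i=12: L-I =  3 → D
  i=13: V-P =  6 → G
  i=14: O-R = 23 → X
  i=15: N-H =  6 → G
  i=16: U-I = 12 → M
  i=17: B-D = 24 → Y
  i=18: S-J =  9 → J
  i=19: I-H =  1 → B
  i=20: X-U =  3 → D
  shifts repeat with period 8: MYJBDGXG

MYJBDGXG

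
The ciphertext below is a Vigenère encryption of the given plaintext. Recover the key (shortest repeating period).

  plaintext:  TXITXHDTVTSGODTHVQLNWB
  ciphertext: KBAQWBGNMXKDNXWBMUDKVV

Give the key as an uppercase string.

  i= 0: K-T = 17 → R
  i= 1: B-X =  4 → E
  i= 2: A-I = 18 → S
  i= 3: Q-T = 23 → X
  i= 4: W-X = 25 → Z
  i= 5: B-H = 20 → U
  i= 6: G-D =  3 → D
  i= 7: N-T = 20 → U
  i= 8: M-V = 17 → R
  i= 9: X-T =  4 → E
  i=10: K-S = 18 → S
  i=11: D-G = 23 → X
  i=12: N-O = 25 → Z
  i=13: X-D = 20 → U
  i=14: W-T =  3 → D
  i=15: B-H = 20 → U
  i=16: M-V = 17 → R
  i=17: U-Q =  4 → E
  i=18: D-L = 18 → S
  i=19: K-N = 23 → X
  i=20: V-W = 25 → Z
  i=21: V-B = 20 → U
  shifts repeat with period 8: RESXZUDU

RESXZUDU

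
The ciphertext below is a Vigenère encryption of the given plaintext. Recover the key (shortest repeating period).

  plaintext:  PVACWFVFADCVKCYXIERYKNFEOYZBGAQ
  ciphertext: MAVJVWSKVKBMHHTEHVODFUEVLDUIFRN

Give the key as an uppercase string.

XFVHZR

  i= 0: M-P = 23 → X
  i= 1: A-V =  5 → F
  i= 2: V-A = 21 → V
  i= 3: J-C =  7 → H
  i= 4: V-W = 25 → Z
  i= 5: W-F = 17 → R
  i= 6: S-V = 23 → X
  i= 7: K-F =  5 → F
  i= 8: V-A = 21 → V
  i= 9: K-D =  7 → H
  i=10: B-C = 25 → Z
  i=11: M-V = 17 → R
  i=12: H-K = 23 → X
  i=13: H-C =  5 → F
  i=14: T-Y = 21 → V
  i=15: E-X =  7 → H
  i=16: H-I = 25 → Z
  i=17: V-E = 17 → R
  i=18: O-R = 23 → X
  i=19: D-Y =  5 → F
  i=20: F-K = 21 → V
  i=21: U-N =  7 → H
  i=22: E-F = 25 → Z
  i=23: V-E = 17 → R
  i=24: L-O = 23 → X
  i=25: D-Y =  5 → F
  i=26: U-Z = 21 → V
  i=27: I-B =  7 → H
  i=28: F-G = 25 → Z
  i=29: R-A = 17 → R
  i=30: N-Q = 23 → X
  shifts repeat with period 6: XFVHZR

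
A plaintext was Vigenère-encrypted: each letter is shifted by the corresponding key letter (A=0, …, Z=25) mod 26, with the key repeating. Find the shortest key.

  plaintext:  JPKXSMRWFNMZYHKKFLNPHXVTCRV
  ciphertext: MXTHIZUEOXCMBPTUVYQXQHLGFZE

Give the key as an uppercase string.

DIJKQN

  i= 0: M-J =  3 → D
  i= 1: X-P =  8 → I
  i= 2: T-K =  9 → J
  i= 3: H-X = 10 → K
  i= 4: I-S = 16 → Q
  i= 5: Z-M = 13 → N
  i= 6: U-R =  3 → D
  i= 7: E-W =  8 → I
  i= 8: O-F =  9 → J
  i= 9: X-N = 10 → K
  i=10: C-M = 16 → Q
  i=11: M-Z = 13 → N
  i=12: B-Y =  3 → D
  i=13: P-H =  8 → I
  i=14: T-K =  9 → J
  i=15: U-K = 10 → K
  i=16: V-F = 16 → Q
  i=17: Y-L = 13 → N
  i=18: Q-N =  3 → D
  i=19: X-P =  8 → I
  i=20: Q-H =  9 → J
  i=21: H-X = 10 → K
  i=22: L-V = 16 → Q
  i=23: G-T = 13 → N
  i=24: F-C =  3 → D
  i=25: Z-R =  8 → I
  i=26: E-V =  9 → J
  shifts repeat with period 6: DIJKQN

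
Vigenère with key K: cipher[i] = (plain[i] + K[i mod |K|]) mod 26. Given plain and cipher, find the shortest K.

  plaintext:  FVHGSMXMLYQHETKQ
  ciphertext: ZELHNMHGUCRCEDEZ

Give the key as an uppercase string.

  i= 0: Z-F = 20 → U
  i= 1: E-V =  9 → J
  i= 2: L-H =  4 → E
  i= 3: H-G =  1 → B
  i= 4: N-S = 21 → V
  i= 5: M-M =  0 → A
  i= 6: H-X = 10 → K
  i= 7: G-M = 20 → U
  i= 8: U-L =  9 → J
  i= 9: C-Y =  4 → E
  i=10: R-Q =  1 → B
  i=11: C-H = 21 → V
  i=12: E-E =  0 → A
  i=13: D-T = 10 → K
  i=14: E-K = 20 → U
  i=15: Z-Q =  9 → J
  shifts repeat with period 7: UJEBVAK

UJEBVAK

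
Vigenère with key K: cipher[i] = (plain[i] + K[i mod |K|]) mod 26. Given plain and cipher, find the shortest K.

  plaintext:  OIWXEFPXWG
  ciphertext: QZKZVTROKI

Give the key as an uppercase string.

  i= 0: Q-O =  2 → C
  i= 1: Z-I = 17 → R
  i= 2: K-W = 14 → O
  i= 3: Z-X =  2 → C
  i= 4: V-E = 17 → R
  i= 5: T-F = 14 → O
  i= 6: R-P =  2 → C
  i= 7: O-X = 17 → R
  i= 8: K-W = 14 → O
  i= 9: I-G =  2 → C
  shifts repeat with period 3: CRO

CRO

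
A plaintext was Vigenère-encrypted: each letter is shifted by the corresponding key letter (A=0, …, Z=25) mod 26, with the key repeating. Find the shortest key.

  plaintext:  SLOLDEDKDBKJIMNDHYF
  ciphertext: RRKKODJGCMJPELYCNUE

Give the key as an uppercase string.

ZGWZL

  i= 0: R-S = 25 → Z
  i= 1: R-L =  6 → G
  i= 2: K-O = 22 → W
  i= 3: K-L = 25 → Z
  i= 4: O-D = 11 → L
  i= 5: D-E = 25 → Z
  i= 6: J-D =  6 → G
  i= 7: G-K = 22 → W
  i= 8: C-D = 25 → Z
  i= 9: M-B = 11 → L
  i=10: J-K = 25 → Z
  i=11: P-J =  6 → G
  i=12: E-I = 22 → W
  i=13: L-M = 25 → Z
  i=14: Y-N = 11 → L
  i=15: C-D = 25 → Z
  i=16: N-H =  6 → G
  i=17: U-Y = 22 → W
  i=18: E-F = 25 → Z
  shifts repeat with period 5: ZGWZL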